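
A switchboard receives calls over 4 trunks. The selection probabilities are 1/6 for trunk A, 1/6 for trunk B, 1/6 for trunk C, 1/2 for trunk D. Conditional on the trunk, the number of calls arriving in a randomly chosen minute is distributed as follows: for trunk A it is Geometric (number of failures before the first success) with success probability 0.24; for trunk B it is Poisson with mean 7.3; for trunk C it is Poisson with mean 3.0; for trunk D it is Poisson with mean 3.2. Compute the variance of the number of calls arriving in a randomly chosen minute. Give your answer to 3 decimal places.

Per component, A: μ=3.16667, E[X²]=23.2222; B: μ=7.3, E[X²]=60.59; C: μ=3, E[X²]=12; D: μ=3.2, E[X²]=13.44.
E[X] = 0.166667·3.16667 + 0.166667·7.3 + 0.166667·3 + 0.5·3.2 = 3.84444.
E[X²] = 0.166667·23.2222 + 0.166667·60.59 + 0.166667·12 + 0.5·13.44 = 22.6887.
Var(X) = E[X²] − (E[X])² = 22.6887 − 14.7798 = 7.90895.

7.909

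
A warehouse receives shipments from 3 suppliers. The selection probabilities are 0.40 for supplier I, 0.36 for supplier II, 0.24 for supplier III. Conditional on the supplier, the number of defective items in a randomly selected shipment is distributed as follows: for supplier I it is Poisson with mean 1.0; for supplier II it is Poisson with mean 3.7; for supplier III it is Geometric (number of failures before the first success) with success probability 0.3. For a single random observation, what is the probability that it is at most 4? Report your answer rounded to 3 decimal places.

0.846

Conditional on each supplier, P(X ≤ 4): I: 0.99634; II: 0.687219; III: 0.83193.
By total probability, P(X ≤ 4) = 0.4·0.99634 + 0.36·0.687219 + 0.24·0.83193 = 0.845598.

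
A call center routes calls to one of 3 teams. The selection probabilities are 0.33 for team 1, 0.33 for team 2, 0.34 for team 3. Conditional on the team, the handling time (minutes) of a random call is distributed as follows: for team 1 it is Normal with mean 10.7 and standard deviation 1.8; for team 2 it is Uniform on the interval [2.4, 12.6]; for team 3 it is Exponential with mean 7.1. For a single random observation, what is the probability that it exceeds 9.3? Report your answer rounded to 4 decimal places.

Conditional on each team, P(X > 9.3): 1: 0.78165; 2: 0.323529; 3: 0.269858.
By total probability, P(X > 9.3) = 0.33·0.78165 + 0.33·0.323529 + 0.34·0.269858 = 0.456461.

0.4565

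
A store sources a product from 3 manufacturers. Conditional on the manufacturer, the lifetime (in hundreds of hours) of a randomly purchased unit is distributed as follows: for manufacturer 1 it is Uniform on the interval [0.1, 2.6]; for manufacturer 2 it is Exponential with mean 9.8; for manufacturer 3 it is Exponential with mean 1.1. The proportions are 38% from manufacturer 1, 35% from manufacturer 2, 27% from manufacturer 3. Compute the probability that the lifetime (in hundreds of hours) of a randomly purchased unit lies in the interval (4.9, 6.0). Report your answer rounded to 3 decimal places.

0.025

Conditional on each manufacturer, P(4.9 < X < 6.0): 1: 0; 2: 0.0643982; 3: 0.00734878.
By total probability, P(4.9 < X < 6.0) = 0.38·0 + 0.35·0.0643982 + 0.27·0.00734878 = 0.0245235.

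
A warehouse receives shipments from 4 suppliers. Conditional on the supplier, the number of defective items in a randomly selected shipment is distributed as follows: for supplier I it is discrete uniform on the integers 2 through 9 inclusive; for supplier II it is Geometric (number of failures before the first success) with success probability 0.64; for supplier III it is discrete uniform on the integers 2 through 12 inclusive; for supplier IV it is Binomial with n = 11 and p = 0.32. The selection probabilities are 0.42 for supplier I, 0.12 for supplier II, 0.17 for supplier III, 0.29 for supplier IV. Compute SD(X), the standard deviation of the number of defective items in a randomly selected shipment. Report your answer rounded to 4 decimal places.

Per component, I: μ=5.5, E[X²]=35.5; II: μ=0.5625, E[X²]=1.19531; III: μ=7, E[X²]=59; IV: μ=3.52, E[X²]=14.784.
E[X] = 0.42·5.5 + 0.12·0.5625 + 0.17·7 + 0.29·3.52 = 4.5883.
E[X²] = 0.42·35.5 + 0.12·1.19531 + 0.17·59 + 0.29·14.784 = 29.3708.
Var(X) = E[X²] − (E[X])² = 29.3708 − 21.0525 = 8.3183.
SD(X) = √8.3183 = 2.88415.

2.8841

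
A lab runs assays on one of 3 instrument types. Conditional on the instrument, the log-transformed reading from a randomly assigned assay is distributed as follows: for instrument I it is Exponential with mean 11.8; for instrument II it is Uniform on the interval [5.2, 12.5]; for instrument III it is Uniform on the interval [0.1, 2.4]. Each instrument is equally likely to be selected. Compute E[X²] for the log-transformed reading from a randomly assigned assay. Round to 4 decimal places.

121.0822

For each component E[X²] = Var + (mean)², giving I: 278.48; II: 82.7633; III: 2.00333.
Overall E[X²] = 0.333333·278.48 + 0.333333·82.7633 + 0.333333·2.00333 = 121.082.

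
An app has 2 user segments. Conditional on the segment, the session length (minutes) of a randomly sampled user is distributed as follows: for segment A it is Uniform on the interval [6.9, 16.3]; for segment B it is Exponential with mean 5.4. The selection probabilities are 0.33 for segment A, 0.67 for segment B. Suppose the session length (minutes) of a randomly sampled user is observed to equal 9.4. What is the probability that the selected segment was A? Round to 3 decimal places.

Likelihoods f(9.4 | ·): A: 0.106383; B: 0.0324797.
Posterior ∝ prior × likelihood. Numerator for A: 0.33·0.106383 = 0.0351064.
Normalizing constant: 0.33·0.106383 + 0.67·0.0324797 = 0.0568678.
P(A | observation) = 0.0351064 / 0.0568678 = 0.617333.

0.617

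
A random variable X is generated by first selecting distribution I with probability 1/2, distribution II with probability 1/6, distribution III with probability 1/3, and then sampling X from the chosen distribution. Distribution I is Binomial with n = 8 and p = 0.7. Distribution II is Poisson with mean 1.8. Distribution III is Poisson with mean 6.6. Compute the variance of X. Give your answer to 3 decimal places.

5.990

Per component, I: μ=5.6, E[X²]=33.04; II: μ=1.8, E[X²]=5.04; III: μ=6.6, E[X²]=50.16.
E[X] = 0.5·5.6 + 0.166667·1.8 + 0.333333·6.6 = 5.3.
E[X²] = 0.5·33.04 + 0.166667·5.04 + 0.333333·50.16 = 34.08.
Var(X) = E[X²] − (E[X])² = 34.08 − 28.09 = 5.99.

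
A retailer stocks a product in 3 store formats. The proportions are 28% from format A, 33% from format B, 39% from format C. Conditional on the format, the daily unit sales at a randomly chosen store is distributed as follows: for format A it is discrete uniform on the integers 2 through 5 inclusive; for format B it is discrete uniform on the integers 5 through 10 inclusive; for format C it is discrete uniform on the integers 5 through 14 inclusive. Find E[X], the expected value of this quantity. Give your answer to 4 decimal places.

Component means — A: 3.5; B: 7.5; C: 9.5.
E[X] = 0.28·3.5 + 0.33·7.5 + 0.39·9.5 = 7.16.

7.1600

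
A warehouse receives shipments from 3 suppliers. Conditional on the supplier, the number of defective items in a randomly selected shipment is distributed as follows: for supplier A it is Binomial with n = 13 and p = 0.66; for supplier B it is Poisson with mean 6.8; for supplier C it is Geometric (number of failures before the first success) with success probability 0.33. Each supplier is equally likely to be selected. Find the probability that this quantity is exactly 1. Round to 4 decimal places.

Conditional on each supplier, P(X = 1): A: 2.04755e-05; B: 0.00757367; C: 0.2211.
By total probability, P(X = 1) = 0.333333·2.04755e-05 + 0.333333·0.00757367 + 0.333333·0.2211 = 0.0762314.

0.0762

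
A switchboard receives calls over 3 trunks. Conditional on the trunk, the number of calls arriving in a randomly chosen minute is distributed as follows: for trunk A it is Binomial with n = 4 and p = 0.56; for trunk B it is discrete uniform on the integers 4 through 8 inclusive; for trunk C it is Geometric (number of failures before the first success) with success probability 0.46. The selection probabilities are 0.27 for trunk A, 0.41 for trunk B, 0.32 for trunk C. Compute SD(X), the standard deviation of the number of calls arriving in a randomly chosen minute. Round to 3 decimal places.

2.573

Per component, A: μ=2.24, E[X²]=6.0032; B: μ=6, E[X²]=38; C: μ=1.17391, E[X²]=3.93006.
E[X] = 0.27·2.24 + 0.41·6 + 0.32·1.17391 = 3.44045.
E[X²] = 0.27·6.0032 + 0.41·38 + 0.32·3.93006 = 18.4585.
Var(X) = E[X²] − (E[X])² = 18.4585 − 11.8367 = 6.62177.
SD(X) = √6.62177 = 2.57328.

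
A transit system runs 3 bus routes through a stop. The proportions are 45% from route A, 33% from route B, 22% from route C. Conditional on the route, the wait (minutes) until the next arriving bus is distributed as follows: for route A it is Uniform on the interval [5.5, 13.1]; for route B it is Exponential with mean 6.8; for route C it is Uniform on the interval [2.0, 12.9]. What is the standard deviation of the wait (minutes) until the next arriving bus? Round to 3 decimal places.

Per component, A: μ=9.3, E[X²]=91.3033; B: μ=6.8, E[X²]=92.48; C: μ=7.45, E[X²]=65.4033.
E[X] = 0.45·9.3 + 0.33·6.8 + 0.22·7.45 = 8.068.
E[X²] = 0.45·91.3033 + 0.33·92.48 + 0.22·65.4033 = 85.9936.
Var(X) = E[X²] − (E[X])² = 85.9936 − 65.0926 = 20.901.
SD(X) = √20.901 = 4.57176.

4.572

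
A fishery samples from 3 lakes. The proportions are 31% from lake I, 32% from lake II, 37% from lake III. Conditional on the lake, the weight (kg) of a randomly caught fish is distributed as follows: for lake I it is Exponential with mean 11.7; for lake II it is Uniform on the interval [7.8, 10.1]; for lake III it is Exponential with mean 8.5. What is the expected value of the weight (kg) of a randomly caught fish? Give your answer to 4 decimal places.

Component means — I: 11.7; II: 8.95; III: 8.5.
E[X] = 0.31·11.7 + 0.32·8.95 + 0.37·8.5 = 9.636.

9.6360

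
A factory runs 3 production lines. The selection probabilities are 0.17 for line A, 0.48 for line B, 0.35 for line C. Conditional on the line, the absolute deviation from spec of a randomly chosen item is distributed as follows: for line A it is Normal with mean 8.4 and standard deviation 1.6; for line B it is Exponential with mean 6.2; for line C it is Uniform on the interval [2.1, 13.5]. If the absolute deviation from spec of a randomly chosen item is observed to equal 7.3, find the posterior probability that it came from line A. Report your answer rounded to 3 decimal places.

0.380

Likelihoods f(7.3 | ·): A: 0.196858; B: 0.0496892; C: 0.0877193.
Posterior ∝ prior × likelihood. Numerator for A: 0.17·0.196858 = 0.0334659.
Normalizing constant: 0.17·0.196858 + 0.48·0.0496892 + 0.35·0.0877193 = 0.0880185.
P(A | observation) = 0.0334659 / 0.0880185 = 0.380215.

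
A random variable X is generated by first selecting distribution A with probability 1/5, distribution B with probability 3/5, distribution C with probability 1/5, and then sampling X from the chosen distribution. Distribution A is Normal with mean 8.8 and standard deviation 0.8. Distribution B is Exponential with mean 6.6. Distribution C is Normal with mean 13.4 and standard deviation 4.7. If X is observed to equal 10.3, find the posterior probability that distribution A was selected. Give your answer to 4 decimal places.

0.3443

Likelihoods f(10.3 | ·): A: 0.0859828; B: 0.0318195; C: 0.0682881.
Posterior ∝ prior × likelihood. Numerator for A: 0.2·0.0859828 = 0.0171966.
Normalizing constant: 0.2·0.0859828 + 0.6·0.0318195 + 0.2·0.0682881 = 0.0499459.
P(A | observation) = 0.0171966 / 0.0499459 = 0.344304.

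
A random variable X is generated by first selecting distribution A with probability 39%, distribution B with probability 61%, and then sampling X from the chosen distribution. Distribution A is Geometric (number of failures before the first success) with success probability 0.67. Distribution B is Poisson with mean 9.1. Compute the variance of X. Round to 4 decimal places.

Per component, A: μ=0.492537, E[X²]=0.977723; B: μ=9.1, E[X²]=91.91.
E[X] = 0.39·0.492537 + 0.61·9.1 = 5.74309.
E[X²] = 0.39·0.977723 + 0.61·91.91 = 56.4464.
Var(X) = E[X²] − (E[X])² = 56.4464 − 32.9831 = 23.4633.

23.4633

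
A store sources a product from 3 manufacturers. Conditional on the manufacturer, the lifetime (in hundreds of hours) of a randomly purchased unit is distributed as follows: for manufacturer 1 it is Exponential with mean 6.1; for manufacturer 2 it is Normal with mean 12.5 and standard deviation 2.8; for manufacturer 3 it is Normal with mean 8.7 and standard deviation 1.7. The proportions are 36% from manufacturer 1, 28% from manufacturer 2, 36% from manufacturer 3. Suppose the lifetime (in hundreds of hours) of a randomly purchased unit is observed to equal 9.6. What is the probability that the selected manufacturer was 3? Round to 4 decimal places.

Likelihoods f(9.6 | ·): 1: 0.0339774; 2: 0.0833331; 3: 0.203986.
Posterior ∝ prior × likelihood. Numerator for 3: 0.36·0.203986 = 0.0734349.
Normalizing constant: 0.36·0.0339774 + 0.28·0.0833331 + 0.36·0.203986 = 0.109.
P(3 | observation) = 0.0734349 / 0.109 = 0.673714.

0.6737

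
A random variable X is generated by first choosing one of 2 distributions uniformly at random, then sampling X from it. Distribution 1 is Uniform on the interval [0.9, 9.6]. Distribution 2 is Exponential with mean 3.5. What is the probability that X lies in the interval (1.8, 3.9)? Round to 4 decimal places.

0.2556

Conditional on each component, P(1.8 < X < 3.9): 1: 0.241379; 2: 0.269778.
By total probability, P(1.8 < X < 3.9) = 0.5·0.241379 + 0.5·0.269778 = 0.255579.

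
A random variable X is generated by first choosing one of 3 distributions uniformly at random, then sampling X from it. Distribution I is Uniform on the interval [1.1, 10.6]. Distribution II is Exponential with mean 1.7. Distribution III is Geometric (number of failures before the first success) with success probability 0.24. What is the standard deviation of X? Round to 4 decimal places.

3.2895

Per component, I: μ=5.85, E[X²]=41.7433; II: μ=1.7, E[X²]=5.78; III: μ=3.16667, E[X²]=23.2222.
E[X] = 0.333333·5.85 + 0.333333·1.7 + 0.333333·3.16667 = 3.57222.
E[X²] = 0.333333·41.7433 + 0.333333·5.78 + 0.333333·23.2222 = 23.5819.
Var(X) = E[X²] − (E[X])² = 23.5819 − 12.7608 = 10.8211.
SD(X) = √10.8211 = 3.28954.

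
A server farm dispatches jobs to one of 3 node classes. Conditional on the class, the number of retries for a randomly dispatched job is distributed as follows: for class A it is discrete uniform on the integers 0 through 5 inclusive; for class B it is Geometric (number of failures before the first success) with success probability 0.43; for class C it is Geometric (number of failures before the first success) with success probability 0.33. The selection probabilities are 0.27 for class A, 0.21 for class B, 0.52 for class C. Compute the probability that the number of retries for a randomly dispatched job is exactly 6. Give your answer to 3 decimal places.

0.019

Conditional on each class, P(X = 6): A: 0; B: 0.0147475; C: 0.0298513.
By total probability, P(X = 6) = 0.27·0 + 0.21·0.0147475 + 0.52·0.0298513 = 0.0186196.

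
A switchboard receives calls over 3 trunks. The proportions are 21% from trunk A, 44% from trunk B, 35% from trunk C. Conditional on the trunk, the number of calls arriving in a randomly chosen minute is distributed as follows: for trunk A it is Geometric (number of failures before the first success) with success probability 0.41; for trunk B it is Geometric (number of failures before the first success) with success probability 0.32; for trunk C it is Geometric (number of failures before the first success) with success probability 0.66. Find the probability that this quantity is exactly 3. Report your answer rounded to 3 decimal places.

Conditional on each trunk, P(X = 3): A: 0.0842054; B: 0.100618; C: 0.0259406.
By total probability, P(X = 3) = 0.21·0.0842054 + 0.44·0.100618 + 0.35·0.0259406 = 0.0710344.

0.071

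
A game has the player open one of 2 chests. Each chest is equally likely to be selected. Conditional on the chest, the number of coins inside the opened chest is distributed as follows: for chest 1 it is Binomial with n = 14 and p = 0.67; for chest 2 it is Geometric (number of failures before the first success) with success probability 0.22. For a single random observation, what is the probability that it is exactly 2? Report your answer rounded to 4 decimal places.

Conditional on each chest, P(X = 2): 1: 6.81331e-05; 2: 0.133848.
By total probability, P(X = 2) = 0.5·6.81331e-05 + 0.5·0.133848 = 0.0669581.

0.0670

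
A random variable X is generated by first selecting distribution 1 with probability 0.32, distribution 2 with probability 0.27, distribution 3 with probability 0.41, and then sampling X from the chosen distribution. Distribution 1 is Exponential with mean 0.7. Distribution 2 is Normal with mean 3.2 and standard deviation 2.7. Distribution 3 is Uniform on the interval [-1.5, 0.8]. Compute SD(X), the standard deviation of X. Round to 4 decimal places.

2.0942

Per component, 1: μ=0.7, E[X²]=0.98; 2: μ=3.2, E[X²]=17.53; 3: μ=-0.35, E[X²]=0.563333.
E[X] = 0.32·0.7 + 0.27·3.2 + 0.41·-0.35 = 0.9445.
E[X²] = 0.32·0.98 + 0.27·17.53 + 0.41·0.563333 = 5.27767.
Var(X) = E[X²] − (E[X])² = 5.27767 − 0.89208 = 4.38559.
SD(X) = √4.38559 = 2.09418.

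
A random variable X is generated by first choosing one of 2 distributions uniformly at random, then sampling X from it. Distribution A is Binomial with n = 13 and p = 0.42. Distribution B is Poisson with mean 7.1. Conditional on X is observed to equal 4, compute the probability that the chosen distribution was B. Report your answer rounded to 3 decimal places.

Likelihoods P(X=4 | ·): A: 0.165255; B: 0.0873638.
Posterior ∝ prior × likelihood. Numerator for B: 0.5·0.0873638 = 0.0436819.
Normalizing constant: 0.5·0.165255 + 0.5·0.0873638 = 0.126309.
P(B | observation) = 0.0436819 / 0.126309 = 0.345832.

0.346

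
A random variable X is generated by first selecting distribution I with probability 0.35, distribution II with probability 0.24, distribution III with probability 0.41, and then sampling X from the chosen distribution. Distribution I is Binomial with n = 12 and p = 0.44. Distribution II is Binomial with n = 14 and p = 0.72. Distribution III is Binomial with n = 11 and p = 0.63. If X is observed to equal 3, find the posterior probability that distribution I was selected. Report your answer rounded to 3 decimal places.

0.856

Likelihoods P(X=3 | ·): I: 0.101502; II: 0.000112678; III: 0.0144917.
Posterior ∝ prior × likelihood. Numerator for I: 0.35·0.101502 = 0.0355256.
Normalizing constant: 0.35·0.101502 + 0.24·0.000112678 + 0.41·0.0144917 = 0.0414942.
P(I | observation) = 0.0355256 / 0.0414942 = 0.856157.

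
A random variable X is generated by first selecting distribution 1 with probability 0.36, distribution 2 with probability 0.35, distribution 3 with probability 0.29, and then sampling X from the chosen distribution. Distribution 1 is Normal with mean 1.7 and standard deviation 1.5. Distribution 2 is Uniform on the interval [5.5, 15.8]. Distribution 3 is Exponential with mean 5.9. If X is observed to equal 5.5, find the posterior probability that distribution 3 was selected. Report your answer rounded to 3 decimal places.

0.338

Likelihoods f(5.5 | ·): 1: 0.0107452; 2: 0.0970874; 3: 0.0667263.
Posterior ∝ prior × likelihood. Numerator for 3: 0.29·0.0667263 = 0.0193506.
Normalizing constant: 0.36·0.0107452 + 0.35·0.0970874 + 0.29·0.0667263 = 0.0571995.
P(3 | observation) = 0.0193506 / 0.0571995 = 0.338301.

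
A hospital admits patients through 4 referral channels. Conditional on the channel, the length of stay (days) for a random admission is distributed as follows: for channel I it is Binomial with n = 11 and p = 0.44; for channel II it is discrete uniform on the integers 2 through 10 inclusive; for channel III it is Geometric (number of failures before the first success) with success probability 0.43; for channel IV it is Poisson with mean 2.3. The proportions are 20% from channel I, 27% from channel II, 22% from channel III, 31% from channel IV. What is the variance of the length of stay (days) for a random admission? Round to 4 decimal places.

Per component, I: μ=4.84, E[X²]=26.136; II: μ=6, E[X²]=42.6667; III: μ=1.32558, E[X²]=4.83991; IV: μ=2.3, E[X²]=7.59.
E[X] = 0.2·4.84 + 0.27·6 + 0.22·1.32558 + 0.31·2.3 = 3.59263.
E[X²] = 0.2·26.136 + 0.27·42.6667 + 0.22·4.83991 + 0.31·7.59 = 20.1649.
Var(X) = E[X²] − (E[X])² = 20.1649 − 12.907 = 7.25791.

7.2579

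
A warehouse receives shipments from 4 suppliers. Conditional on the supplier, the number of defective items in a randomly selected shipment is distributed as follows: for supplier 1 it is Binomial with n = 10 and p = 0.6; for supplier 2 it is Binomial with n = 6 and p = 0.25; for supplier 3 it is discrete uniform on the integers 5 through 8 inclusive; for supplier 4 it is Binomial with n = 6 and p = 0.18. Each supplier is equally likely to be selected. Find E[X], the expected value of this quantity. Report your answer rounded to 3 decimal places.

3.770

Component means — 1: 6; 2: 1.5; 3: 6.5; 4: 1.08.
E[X] = 0.25·6 + 0.25·1.5 + 0.25·6.5 + 0.25·1.08 = 3.77.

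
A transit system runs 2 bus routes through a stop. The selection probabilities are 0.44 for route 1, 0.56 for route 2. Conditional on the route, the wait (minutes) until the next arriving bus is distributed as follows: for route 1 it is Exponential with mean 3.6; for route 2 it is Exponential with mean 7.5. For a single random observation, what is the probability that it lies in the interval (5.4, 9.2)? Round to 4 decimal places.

Conditional on each route, P(5.4 < X < 9.2): 1: 0.145481; 2: 0.193484.
By total probability, P(5.4 < X < 9.2) = 0.44·0.145481 + 0.56·0.193484 = 0.172363.

0.1724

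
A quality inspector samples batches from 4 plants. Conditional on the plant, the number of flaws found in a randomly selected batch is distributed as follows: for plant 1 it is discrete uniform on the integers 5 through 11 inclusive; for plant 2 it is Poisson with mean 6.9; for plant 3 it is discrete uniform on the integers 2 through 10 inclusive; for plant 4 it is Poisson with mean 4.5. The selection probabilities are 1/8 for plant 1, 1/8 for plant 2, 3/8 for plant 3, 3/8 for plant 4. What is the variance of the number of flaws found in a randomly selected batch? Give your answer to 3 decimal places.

Per component, 1: μ=8, E[X²]=68; 2: μ=6.9, E[X²]=54.51; 3: μ=6, E[X²]=42.6667; 4: μ=4.5, E[X²]=24.75.
E[X] = 0.125·8 + 0.125·6.9 + 0.375·6 + 0.375·4.5 = 5.8.
E[X²] = 0.125·68 + 0.125·54.51 + 0.375·42.6667 + 0.375·24.75 = 40.595.
Var(X) = E[X²] − (E[X])² = 40.595 − 33.64 = 6.955.

6.955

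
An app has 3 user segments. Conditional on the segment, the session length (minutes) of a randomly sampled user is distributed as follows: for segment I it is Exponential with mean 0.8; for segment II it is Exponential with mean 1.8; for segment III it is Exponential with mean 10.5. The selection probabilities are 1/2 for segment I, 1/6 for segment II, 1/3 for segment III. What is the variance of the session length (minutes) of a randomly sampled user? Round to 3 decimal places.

57.580

Per component, I: μ=0.8, E[X²]=1.28; II: μ=1.8, E[X²]=6.48; III: μ=10.5, E[X²]=220.5.
E[X] = 0.5·0.8 + 0.166667·1.8 + 0.333333·10.5 = 4.2.
E[X²] = 0.5·1.28 + 0.166667·6.48 + 0.333333·220.5 = 75.22.
Var(X) = E[X²] − (E[X])² = 75.22 − 17.64 = 57.58.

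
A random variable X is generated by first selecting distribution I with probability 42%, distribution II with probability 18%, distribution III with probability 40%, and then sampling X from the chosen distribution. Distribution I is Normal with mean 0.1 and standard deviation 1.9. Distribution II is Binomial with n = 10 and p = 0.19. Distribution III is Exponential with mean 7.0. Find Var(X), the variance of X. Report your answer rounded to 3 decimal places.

31.509

Per component, I: μ=0.1, E[X²]=3.62; II: μ=1.9, E[X²]=5.149; III: μ=7, E[X²]=98.
E[X] = 0.42·0.1 + 0.18·1.9 + 0.4·7 = 3.184.
E[X²] = 0.42·3.62 + 0.18·5.149 + 0.4·98 = 41.6472.
Var(X) = E[X²] − (E[X])² = 41.6472 − 10.1379 = 31.5094.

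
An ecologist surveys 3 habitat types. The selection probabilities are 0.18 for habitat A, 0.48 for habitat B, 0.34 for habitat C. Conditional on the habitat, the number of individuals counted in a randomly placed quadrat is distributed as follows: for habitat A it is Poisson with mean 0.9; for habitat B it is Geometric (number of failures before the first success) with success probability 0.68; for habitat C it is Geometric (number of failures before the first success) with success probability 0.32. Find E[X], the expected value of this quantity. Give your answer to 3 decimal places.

Component means — A: 0.9; B: 0.470588; C: 2.125.
E[X] = 0.18·0.9 + 0.48·0.470588 + 0.34·2.125 = 1.11038.

1.110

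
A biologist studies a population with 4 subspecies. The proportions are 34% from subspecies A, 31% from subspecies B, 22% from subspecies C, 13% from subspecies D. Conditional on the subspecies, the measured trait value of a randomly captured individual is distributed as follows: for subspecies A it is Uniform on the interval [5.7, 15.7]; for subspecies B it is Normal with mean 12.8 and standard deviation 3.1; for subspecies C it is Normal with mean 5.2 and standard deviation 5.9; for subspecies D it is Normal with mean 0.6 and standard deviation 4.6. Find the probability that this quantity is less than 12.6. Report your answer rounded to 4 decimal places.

0.7080

Conditional on each subspecies, P(X < 12.6): A: 0.69; B: 0.47428; C: 0.895122; D: 0.995456.
By total probability, P(X < 12.6) = 0.34·0.69 + 0.31·0.47428 + 0.22·0.895122 + 0.13·0.995456 = 0.707963.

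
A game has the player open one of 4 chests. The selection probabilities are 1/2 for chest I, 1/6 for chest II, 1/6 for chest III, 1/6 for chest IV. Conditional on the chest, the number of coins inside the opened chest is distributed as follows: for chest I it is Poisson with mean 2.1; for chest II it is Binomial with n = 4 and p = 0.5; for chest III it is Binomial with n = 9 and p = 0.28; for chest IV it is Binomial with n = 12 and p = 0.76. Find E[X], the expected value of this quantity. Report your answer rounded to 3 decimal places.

3.323

Component means — I: 2.1; II: 2; III: 2.52; IV: 9.12.
E[X] = 0.5·2.1 + 0.166667·2 + 0.166667·2.52 + 0.166667·9.12 = 3.32333.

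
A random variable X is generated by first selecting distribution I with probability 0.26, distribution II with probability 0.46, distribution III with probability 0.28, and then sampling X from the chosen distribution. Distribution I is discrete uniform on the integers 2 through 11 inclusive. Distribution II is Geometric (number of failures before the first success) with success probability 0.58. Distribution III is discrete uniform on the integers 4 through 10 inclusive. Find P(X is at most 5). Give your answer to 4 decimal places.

Conditional on each component, P(X ≤ 5): I: 0.4; II: 0.994511; III: 0.285714.
By total probability, P(X ≤ 5) = 0.26·0.4 + 0.46·0.994511 + 0.28·0.285714 = 0.641475.

0.6415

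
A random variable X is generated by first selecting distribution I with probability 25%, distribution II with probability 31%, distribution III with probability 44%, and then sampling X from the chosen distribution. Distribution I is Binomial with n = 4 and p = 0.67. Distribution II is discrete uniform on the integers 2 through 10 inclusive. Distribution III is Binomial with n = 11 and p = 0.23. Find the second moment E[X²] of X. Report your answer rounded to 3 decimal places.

18.917

For each component E[X²] = Var + (mean)², giving I: 8.0668; II: 42.6667; III: 8.349.
Overall E[X²] = 0.25·8.0668 + 0.31·42.6667 + 0.44·8.349 = 18.9169.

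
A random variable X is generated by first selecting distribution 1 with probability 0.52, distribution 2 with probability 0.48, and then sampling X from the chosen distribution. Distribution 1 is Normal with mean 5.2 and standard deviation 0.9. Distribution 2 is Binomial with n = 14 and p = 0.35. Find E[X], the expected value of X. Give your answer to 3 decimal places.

5.056

Component means — 1: 5.2; 2: 4.9.
E[X] = 0.52·5.2 + 0.48·4.9 = 5.056.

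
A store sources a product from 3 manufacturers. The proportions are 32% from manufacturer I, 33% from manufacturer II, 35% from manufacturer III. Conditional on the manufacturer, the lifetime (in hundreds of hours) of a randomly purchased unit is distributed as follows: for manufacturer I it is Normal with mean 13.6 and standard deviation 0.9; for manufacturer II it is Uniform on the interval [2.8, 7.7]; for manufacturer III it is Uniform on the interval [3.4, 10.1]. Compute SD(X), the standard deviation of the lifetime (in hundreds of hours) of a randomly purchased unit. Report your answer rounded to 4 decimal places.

3.8867

Per component, I: μ=13.6, E[X²]=185.77; II: μ=5.25, E[X²]=29.5633; III: μ=6.75, E[X²]=49.3033.
E[X] = 0.32·13.6 + 0.33·5.25 + 0.35·6.75 = 8.447.
E[X²] = 0.32·185.77 + 0.33·29.5633 + 0.35·49.3033 = 86.4585.
Var(X) = E[X²] − (E[X])² = 86.4585 − 71.3518 = 15.1067.
SD(X) = √15.1067 = 3.88673.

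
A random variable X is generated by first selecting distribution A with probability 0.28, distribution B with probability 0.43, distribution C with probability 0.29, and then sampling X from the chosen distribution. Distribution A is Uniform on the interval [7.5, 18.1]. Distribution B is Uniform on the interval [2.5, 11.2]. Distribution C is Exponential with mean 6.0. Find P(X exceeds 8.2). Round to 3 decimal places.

0.484

Conditional on each component, P(X > 8.2): A: 0.933962; B: 0.344828; C: 0.254955.
By total probability, P(X > 8.2) = 0.28·0.933962 + 0.43·0.344828 + 0.29·0.254955 = 0.483722.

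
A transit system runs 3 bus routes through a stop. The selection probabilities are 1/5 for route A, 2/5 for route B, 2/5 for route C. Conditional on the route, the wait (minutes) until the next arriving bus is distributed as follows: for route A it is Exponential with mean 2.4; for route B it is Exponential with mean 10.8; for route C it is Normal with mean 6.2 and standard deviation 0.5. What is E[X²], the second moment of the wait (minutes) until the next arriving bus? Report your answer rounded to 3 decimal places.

For each component E[X²] = Var + (mean)², giving A: 11.52; B: 233.28; C: 38.69.
Overall E[X²] = 0.2·11.52 + 0.4·233.28 + 0.4·38.69 = 111.092.

111.092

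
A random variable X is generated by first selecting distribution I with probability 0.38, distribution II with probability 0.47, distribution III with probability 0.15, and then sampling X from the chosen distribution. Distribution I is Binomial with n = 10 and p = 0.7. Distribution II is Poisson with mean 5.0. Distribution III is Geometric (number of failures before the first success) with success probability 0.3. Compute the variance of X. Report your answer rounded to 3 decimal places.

Per component, I: μ=7, E[X²]=51.1; II: μ=5, E[X²]=30; III: μ=2.33333, E[X²]=13.2222.
E[X] = 0.38·7 + 0.47·5 + 0.15·2.33333 = 5.36.
E[X²] = 0.38·51.1 + 0.47·30 + 0.15·13.2222 = 35.5013.
Var(X) = E[X²] − (E[X])² = 35.5013 − 28.7296 = 6.77173.

6.772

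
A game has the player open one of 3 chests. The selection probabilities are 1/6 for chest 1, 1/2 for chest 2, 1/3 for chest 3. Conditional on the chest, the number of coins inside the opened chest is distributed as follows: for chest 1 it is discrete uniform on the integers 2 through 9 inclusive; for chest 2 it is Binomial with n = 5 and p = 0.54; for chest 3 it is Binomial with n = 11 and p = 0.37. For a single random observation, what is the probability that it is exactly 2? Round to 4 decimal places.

Conditional on each chest, P(X = 2): 1: 0.125; 2: 0.283832; 3: 0.117715.
By total probability, P(X = 2) = 0.166667·0.125 + 0.5·0.283832 + 0.333333·0.117715 = 0.201987.

0.2020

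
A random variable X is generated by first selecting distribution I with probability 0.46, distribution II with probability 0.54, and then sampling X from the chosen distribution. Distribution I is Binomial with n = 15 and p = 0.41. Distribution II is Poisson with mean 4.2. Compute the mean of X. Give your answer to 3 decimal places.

5.097

Component means — I: 6.15; II: 4.2.
E[X] = 0.46·6.15 + 0.54·4.2 = 5.097.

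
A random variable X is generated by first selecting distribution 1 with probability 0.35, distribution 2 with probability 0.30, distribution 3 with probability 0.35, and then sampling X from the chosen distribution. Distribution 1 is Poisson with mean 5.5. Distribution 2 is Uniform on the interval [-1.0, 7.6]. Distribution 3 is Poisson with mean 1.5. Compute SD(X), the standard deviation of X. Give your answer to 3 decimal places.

Per component, 1: μ=5.5, E[X²]=35.75; 2: μ=3.3, E[X²]=17.0533; 3: μ=1.5, E[X²]=3.75.
E[X] = 0.35·5.5 + 0.3·3.3 + 0.35·1.5 = 3.44.
E[X²] = 0.35·35.75 + 0.3·17.0533 + 0.35·3.75 = 18.941.
Var(X) = E[X²] − (E[X])² = 18.941 − 11.8336 = 7.1074.
SD(X) = √7.1074 = 2.66597.

2.666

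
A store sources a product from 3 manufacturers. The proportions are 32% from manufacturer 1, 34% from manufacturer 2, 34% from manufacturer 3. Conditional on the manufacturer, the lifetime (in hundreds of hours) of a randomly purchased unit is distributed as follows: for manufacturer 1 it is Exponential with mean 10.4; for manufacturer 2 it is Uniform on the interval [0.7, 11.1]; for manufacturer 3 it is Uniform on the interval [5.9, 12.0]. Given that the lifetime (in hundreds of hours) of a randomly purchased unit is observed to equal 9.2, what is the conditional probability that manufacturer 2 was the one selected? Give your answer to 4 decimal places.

Likelihoods f(9.2 | ·): 1: 0.0396993; 2: 0.0961538; 3: 0.163934.
Posterior ∝ prior × likelihood. Numerator for 2: 0.34·0.0961538 = 0.0326923.
Normalizing constant: 0.32·0.0396993 + 0.34·0.0961538 + 0.34·0.163934 = 0.101134.
P(2 | observation) = 0.0326923 / 0.101134 = 0.323258.

0.3233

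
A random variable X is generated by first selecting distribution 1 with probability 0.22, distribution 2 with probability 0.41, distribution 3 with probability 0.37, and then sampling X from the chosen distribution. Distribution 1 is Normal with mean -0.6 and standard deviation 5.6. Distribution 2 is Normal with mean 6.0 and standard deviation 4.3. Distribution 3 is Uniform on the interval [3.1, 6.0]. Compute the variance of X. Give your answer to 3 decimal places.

Per component, 1: μ=-0.6, E[X²]=31.72; 2: μ=6, E[X²]=54.49; 3: μ=4.55, E[X²]=21.4033.
E[X] = 0.22·-0.6 + 0.41·6 + 0.37·4.55 = 4.0115.
E[X²] = 0.22·31.72 + 0.41·54.49 + 0.37·21.4033 = 37.2385.
Var(X) = E[X²] − (E[X])² = 37.2385 − 16.0921 = 21.1464.

21.146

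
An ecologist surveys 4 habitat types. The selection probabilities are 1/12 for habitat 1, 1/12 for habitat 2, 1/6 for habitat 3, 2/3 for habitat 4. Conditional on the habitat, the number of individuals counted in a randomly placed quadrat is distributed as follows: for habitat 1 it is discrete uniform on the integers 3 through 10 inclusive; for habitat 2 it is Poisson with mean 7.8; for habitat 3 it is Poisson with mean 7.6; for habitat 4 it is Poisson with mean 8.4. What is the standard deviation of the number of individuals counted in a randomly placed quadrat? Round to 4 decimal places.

Per component, 1: μ=6.5, E[X²]=47.5; 2: μ=7.8, E[X²]=68.64; 3: μ=7.6, E[X²]=65.36; 4: μ=8.4, E[X²]=78.96.
E[X] = 0.0833333·6.5 + 0.0833333·7.8 + 0.166667·7.6 + 0.666667·8.4 = 8.05833.
E[X²] = 0.0833333·47.5 + 0.0833333·68.64 + 0.166667·65.36 + 0.666667·78.96 = 73.2117.
Var(X) = E[X²] − (E[X])² = 73.2117 − 64.9367 = 8.27493.
SD(X) = √8.27493 = 2.87662.

2.8766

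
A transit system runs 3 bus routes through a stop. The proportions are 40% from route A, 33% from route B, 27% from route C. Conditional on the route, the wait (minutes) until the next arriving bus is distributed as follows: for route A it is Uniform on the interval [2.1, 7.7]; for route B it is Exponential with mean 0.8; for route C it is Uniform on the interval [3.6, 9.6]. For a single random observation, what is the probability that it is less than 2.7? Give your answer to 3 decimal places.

0.362

Conditional on each route, P(X < 2.7): A: 0.107143; B: 0.965782; C: 0.
By total probability, P(X < 2.7) = 0.4·0.107143 + 0.33·0.965782 + 0.27·0 = 0.361565.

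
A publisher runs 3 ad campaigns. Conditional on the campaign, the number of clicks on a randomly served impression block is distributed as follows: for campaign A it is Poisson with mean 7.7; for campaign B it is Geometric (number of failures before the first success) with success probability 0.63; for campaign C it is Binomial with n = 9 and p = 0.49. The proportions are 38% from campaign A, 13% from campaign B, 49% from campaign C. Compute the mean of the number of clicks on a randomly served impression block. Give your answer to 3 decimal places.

5.163

Component means — A: 7.7; B: 0.587302; C: 4.41.
E[X] = 0.38·7.7 + 0.13·0.587302 + 0.49·4.41 = 5.16325.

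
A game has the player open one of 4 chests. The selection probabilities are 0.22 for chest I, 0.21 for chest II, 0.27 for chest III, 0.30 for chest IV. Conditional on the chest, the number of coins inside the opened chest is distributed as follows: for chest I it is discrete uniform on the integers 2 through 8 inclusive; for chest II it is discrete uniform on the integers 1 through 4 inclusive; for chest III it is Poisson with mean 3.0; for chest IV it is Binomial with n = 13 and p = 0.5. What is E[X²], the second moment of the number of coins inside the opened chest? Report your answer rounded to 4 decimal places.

24.8450

For each component E[X²] = Var + (mean)², giving I: 29; II: 7.5; III: 12; IV: 45.5.
Overall E[X²] = 0.22·29 + 0.21·7.5 + 0.27·12 + 0.3·45.5 = 24.845.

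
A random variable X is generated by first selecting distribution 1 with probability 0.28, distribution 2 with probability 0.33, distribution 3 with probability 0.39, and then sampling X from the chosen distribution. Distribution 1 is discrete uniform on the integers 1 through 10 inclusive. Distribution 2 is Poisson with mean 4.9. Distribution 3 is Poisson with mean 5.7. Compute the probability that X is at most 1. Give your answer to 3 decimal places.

0.051

Conditional on each component, P(X ≤ 1): 1: 0.1; 2: 0.0439348; 3: 0.022418.
By total probability, P(X ≤ 1) = 0.28·0.1 + 0.33·0.0439348 + 0.39·0.022418 = 0.0512415.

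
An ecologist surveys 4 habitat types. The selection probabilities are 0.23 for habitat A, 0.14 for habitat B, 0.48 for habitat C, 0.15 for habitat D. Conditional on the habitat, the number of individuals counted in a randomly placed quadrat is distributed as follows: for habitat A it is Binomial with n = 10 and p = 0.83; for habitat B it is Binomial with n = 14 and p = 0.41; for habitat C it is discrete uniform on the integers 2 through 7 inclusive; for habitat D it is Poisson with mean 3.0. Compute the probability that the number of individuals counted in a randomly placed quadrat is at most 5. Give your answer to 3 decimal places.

Conditional on each habitat, P(X ≤ 5): A: 0.0168038; B: 0.455021; C: 0.666667; D: 0.916082.
By total probability, P(X ≤ 5) = 0.23·0.0168038 + 0.14·0.455021 + 0.48·0.666667 + 0.15·0.916082 = 0.52498.

0.525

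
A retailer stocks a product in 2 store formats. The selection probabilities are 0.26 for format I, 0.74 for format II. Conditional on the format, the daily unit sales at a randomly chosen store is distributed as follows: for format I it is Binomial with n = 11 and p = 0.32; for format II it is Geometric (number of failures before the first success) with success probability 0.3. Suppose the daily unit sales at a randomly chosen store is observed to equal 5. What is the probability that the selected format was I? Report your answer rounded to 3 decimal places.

Likelihoods P(X=5 | ·): I: 0.153266; II: 0.050421.
Posterior ∝ prior × likelihood. Numerator for I: 0.26·0.153266 = 0.0398491.
Normalizing constant: 0.26·0.153266 + 0.74·0.050421 = 0.0771607.
P(I | observation) = 0.0398491 / 0.0771607 = 0.516443.

0.516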